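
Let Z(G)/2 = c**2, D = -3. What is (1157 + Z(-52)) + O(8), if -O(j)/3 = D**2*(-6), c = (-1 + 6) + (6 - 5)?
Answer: 1391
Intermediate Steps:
c = 6 (c = 5 + 1 = 6)
Z(G) = 72 (Z(G) = 2*6**2 = 2*36 = 72)
O(j) = 162 (O(j) = -3*(-3)**2*(-6) = -27*(-6) = -3*(-54) = 162)
(1157 + Z(-52)) + O(8) = (1157 + 72) + 162 = 1229 + 162 = 1391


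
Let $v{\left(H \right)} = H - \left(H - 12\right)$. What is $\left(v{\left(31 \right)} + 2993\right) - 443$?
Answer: $2562$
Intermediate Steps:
$v{\left(H \right)} = 12$ ($v{\left(H \right)} = H - \left(H - 12\right) = H - \left(-12 + H\right) = 12$)
$\left(v{\left(31 \right)} + 2993\right) - 443 = \left(12 + 2993\right) - 443 = 3005 - 443 = 2562$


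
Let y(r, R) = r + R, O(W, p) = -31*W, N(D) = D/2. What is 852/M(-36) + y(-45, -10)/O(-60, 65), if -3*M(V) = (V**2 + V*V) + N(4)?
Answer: -489683/482484 ≈ -1.0149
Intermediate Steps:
N(D) = D/2 (N(D) = D*(1/2) = D/2)
M(V) = -2/3 - 2*V**2/3 (M(V) = -((V**2 + V*V) + (1/2)*4)/3 = -((V**2 + V**2) + 2)/3 = -(2*V**2 + 2)/3 = -(2 + 2*V**2)/3 = -2/3 - 2*V**2/3)
y(r, R) = R + r
852/M(-36) + y(-45, -10)/O(-60, 65) = 852/(-2/3 - 2/3*(-36)**2) + (-10 - 45)/((-31*(-60))) = 852/(-2/3 - 2/3*1296) - 55/1860 = 852/(-2/3 - 864) - 55*1/1860 = 852/(-2594/3) - 11/372 = 852*(-3/2594) - 11/372 = -1278/1297 - 11/372 = -489683/482484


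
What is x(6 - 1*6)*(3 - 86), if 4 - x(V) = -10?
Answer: -1162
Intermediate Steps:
x(V) = 14 (x(V) = 4 - 1*(-10) = 4 + 10 = 14)
x(6 - 1*6)*(3 - 86) = 14*(3 - 86) = 14*(-83) = -1162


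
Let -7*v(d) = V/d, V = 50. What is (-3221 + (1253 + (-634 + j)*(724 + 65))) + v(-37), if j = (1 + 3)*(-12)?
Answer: -139877044/259 ≈ -5.4007e+5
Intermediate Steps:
j = -48 (j = 4*(-12) = -48)
v(d) = -50/(7*d)
(-3221 + (1253 + (-634 + j)*(724 + 65))) + v(-37) = (-3221 + (1253 + (-634 - 48)*(724 + 65))) - 50/7/(-37) = (-3221 + (1253 - 682*789)) - 50/7*(-1/37) = (-3221 + (1253 - 538098)) + 50/259 = (-3221 - 536845) + 50/259 = -540066 + 50/259 = -139877044/259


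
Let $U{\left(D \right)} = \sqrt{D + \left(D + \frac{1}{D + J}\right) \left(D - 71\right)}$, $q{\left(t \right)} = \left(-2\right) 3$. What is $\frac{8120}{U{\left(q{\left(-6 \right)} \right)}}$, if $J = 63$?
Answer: $\frac{1624 \sqrt{1477155}}{5183} \approx 380.82$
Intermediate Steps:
$q{\left(t \right)} = -6$
$U{\left(D \right)} = \sqrt{D + \left(-71 + D\right) \left(D + \frac{1}{63 + D}\right)}$ ($U{\left(D \right)} = \sqrt{D + \left(D + \frac{1}{D + 63}\right) \left(D - 71\right)} = \sqrt{D + \left(D + \frac{1}{63 + D}\right) \left(-71 + D\right)} = \sqrt{D + \left(-71 + D\right) \left(D + \frac{1}{63 + D}\right)}$)
$\frac{8120}{U{\left(q{\left(-6 \right)} \right)}} = \frac{8120}{\sqrt{\frac{-71 - 6 - 6 \left(-70 - 6\right) \left(63 - 6\right)}{63 - 6}}} = \frac{8120}{\sqrt{\frac{-71 - 6 - \left(-456\right) 57}{57}}} = \frac{8120}{\sqrt{\frac{-71 - 6 + 25992}{57}}} = \frac{8120}{\sqrt{\frac{1}{57} \cdot 25915}} = \frac{8120}{\sqrt{\frac{25915}{57}}} = \frac{8120}{\frac{1}{57} \sqrt{1477155}} = 8120 \frac{\sqrt{1477155}}{25915} = \frac{1624 \sqrt{1477155}}{5183}$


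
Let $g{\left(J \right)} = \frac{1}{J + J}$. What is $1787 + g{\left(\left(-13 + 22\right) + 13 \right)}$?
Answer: $\frac{78629}{44} \approx 1787.0$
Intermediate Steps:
$g{\left(J \right)} = \frac{1}{2 J}$
$1787 + g{\left(\left(-13 + 22\right) + 13 \right)} = 1787 + \frac{1}{2 \left(\left(-13 + 22\right) + 13\right)} = 1787 + \frac{1}{2 \left(9 + 13\right)} = 1787 + \frac{1}{2 \cdot 22} = 1787 + \frac{1}{2} \cdot \frac{1}{22} = 1787 + \frac{1}{44} = \frac{78629}{44}$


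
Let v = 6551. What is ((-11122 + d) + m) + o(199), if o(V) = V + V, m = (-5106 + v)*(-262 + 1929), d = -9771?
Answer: 2388320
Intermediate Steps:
m = 2408815 (m = (-5106 + 6551)*(-262 + 1929) = 1445*1667 = 2408815)
o(V) = 2*V
((-11122 + d) + m) + o(199) = ((-11122 - 9771) + 2408815) + 2*199 = (-20893 + 2408815) + 398 = 2387922 + 398 = 2388320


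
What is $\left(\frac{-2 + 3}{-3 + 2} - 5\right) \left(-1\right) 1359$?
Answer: $8154$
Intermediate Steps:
$\left(\frac{-2 + 3}{-3 + 2} - 5\right) \left(-1\right) 1359 = \left(1 \frac{1}{-1} - 5\right) \left(-1\right) 1359 = \left(1 \left(-1\right) - 5\right) \left(-1\right) 1359 = \left(-1 - 5\right) \left(-1\right) 1359 = \left(-6\right) \left(-1\right) 1359 = 6 \cdot 1359 = 8154$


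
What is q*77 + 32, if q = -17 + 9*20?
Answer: 12583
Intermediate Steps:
q = 163 (q = -17 + 180 = 163)
q*77 + 32 = 163*77 + 32 = 12551 + 32 = 12583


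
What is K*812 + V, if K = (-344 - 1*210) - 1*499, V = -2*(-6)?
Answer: -855024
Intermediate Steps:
V = 12
K = -1053 (K = (-344 - 210) - 499 = -554 - 499 = -1053)
K*812 + V = -1053*812 + 12 = -855036 + 12 = -855024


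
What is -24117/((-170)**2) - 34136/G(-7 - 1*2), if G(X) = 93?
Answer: -988773281/2687700 ≈ -367.89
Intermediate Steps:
-24117/((-170)**2) - 34136/G(-7 - 1*2) = -24117/((-170)**2) - 34136/93 = -24117/28900 - 34136*1/93 = -24117*1/28900 - 34136/93 = -24117/28900 - 34136/93 = -988773281/2687700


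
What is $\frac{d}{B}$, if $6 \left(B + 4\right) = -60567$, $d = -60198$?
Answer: $\frac{120396}{20197} \approx 5.9611$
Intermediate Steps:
$B = - \frac{20197}{2}$ ($B = -4 + \frac{1}{6} \left(-60567\right) = -4 - \frac{20189}{2} = - \frac{20197}{2} \approx -10099.0$)
$\frac{d}{B} = - \frac{60198}{- \frac{20197}{2}} = \left(-60198\right) \left(- \frac{2}{20197}\right) = \frac{120396}{20197}$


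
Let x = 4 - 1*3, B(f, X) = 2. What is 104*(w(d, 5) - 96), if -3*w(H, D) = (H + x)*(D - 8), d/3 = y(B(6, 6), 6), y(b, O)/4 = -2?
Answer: -12376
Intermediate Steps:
x = 1 (x = 4 - 3 = 1)
y(b, O) = -8 (y(b, O) = 4*(-2) = -8)
d = -24 (d = 3*(-8) = -24)
w(H, D) = -(1 + H)*(-8 + D)/3 (w(H, D) = -(H + 1)*(D - 8)/3 = -(1 + H)*(-8 + D)/3)
104*(w(d, 5) - 96) = 104*((8/3 - ⅓*5 + (8/3)*(-24) - ⅓*5*(-24)) - 96) = 104*((8/3 - 5/3 - 64 + 40) - 96) = 104*(-23 - 96) = 104*(-119) = -12376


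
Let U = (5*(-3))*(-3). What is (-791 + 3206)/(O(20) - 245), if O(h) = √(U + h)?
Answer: -118335/11992 - 483*√65/11992 ≈ -10.193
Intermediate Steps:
U = 45 (U = -15*(-3) = 45)
O(h) = √(45 + h)
(-791 + 3206)/(O(20) - 245) = (-791 + 3206)/(√(45 + 20) - 245) = 2415/(√65 - 245) = 2415/(-245 + √65)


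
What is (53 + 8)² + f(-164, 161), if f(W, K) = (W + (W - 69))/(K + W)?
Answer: 11560/3 ≈ 3853.3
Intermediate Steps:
f(W, K) = (-69 + 2*W)/(K + W) (f(W, K) = (W + (-69 + W))/(K + W) = (-69 + 2*W)/(K + W))
(53 + 8)² + f(-164, 161) = (53 + 8)² + (-69 + 2*(-164))/(161 - 164) = 61² + (-69 - 328)/(-3) = 3721 - ⅓*(-397) = 3721 + 397/3 = 11560/3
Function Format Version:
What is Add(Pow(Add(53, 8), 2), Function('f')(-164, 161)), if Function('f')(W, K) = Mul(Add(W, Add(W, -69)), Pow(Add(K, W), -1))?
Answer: Rational(11560, 3) ≈ 3853.3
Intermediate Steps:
Function('f')(W, K) = Mul(Pow(Add(K, W), -1), Add(-69, Mul(2, W))) (Function('f')(W, K) = Mul(Add(W, Add(-69, W)), Pow(Add(K, W), -1)) = Mul(Add(-69, Mul(2, W)), Pow(Add(K, W), -1)) = Mul(Pow(Add(K, W), -1), Add(-69, Mul(2, W))))
Add(Pow(Add(53, 8), 2), Function('f')(-164, 161)) = Add(Pow(Add(53, 8), 2), Mul(Pow(Add(161, -164), -1), Add(-69, Mul(2, -164)))) = Add(Pow(61, 2), Mul(Pow(-3, -1), Add(-69, -328))) = Add(3721, Mul(Rational(-1, 3), -397)) = Add(3721, Rational(397, 3)) = Rational(11560, 3)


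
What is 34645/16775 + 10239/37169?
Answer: 26535986/11336545 ≈ 2.3407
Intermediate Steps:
34645/16775 + 10239/37169 = 34645*(1/16775) + 10239*(1/37169) = 6929/3355 + 10239/37169 = 26535986/11336545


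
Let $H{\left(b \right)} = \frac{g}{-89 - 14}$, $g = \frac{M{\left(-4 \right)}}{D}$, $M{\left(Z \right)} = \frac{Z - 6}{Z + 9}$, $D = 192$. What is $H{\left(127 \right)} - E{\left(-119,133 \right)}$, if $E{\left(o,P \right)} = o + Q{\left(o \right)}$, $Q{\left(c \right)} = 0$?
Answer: $\frac{1176673}{9888} \approx 119.0$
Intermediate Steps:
$M{\left(Z \right)} = \frac{-6 + Z}{9 + Z}$
$g = - \frac{1}{96}$ ($g = \frac{\frac{1}{9 - 4} \left(-6 - 4\right)}{192} = \frac{1}{5} \left(-10\right) \frac{1}{192} = \left(-2\right) \frac{1}{192} = - \frac{1}{96} \approx -0.010417$)
$H{\left(b \right)} = \frac{1}{9888}$ ($H{\left(b \right)} = - \frac{1}{96 \left(-89 - 14\right)} = - \frac{1}{96 \left(-103\right)} = \left(- \frac{1}{96}\right) \left(- \frac{1}{103}\right) = \frac{1}{9888}$)
$E{\left(o,P \right)} = o$ ($E{\left(o,P \right)} = o + 0 = o$)
$H{\left(127 \right)} - E{\left(-119,133 \right)} = \frac{1}{9888} - -119 = \frac{1}{9888} + 119 = \frac{1176673}{9888}$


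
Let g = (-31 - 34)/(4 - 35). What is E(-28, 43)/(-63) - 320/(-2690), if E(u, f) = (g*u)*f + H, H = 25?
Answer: 20905961/525357 ≈ 39.794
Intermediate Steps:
g = 65/31 (g = -65/(-31) = -65*(-1/31) = 65/31 ≈ 2.0968)
E(u, f) = 25 + 65*f*u/31 (E(u, f) = (65*u/31)*f + 25 = 65*f*u/31 + 25 = 25 + 65*f*u/31)
E(-28, 43)/(-63) - 320/(-2690) = (25 + (65/31)*43*(-28))/(-63) - 320/(-2690) = (25 - 78260/31)*(-1/63) - 320*(-1/2690) = -77485/31*(-1/63) + 32/269 = 77485/1953 + 32/269 = 20905961/525357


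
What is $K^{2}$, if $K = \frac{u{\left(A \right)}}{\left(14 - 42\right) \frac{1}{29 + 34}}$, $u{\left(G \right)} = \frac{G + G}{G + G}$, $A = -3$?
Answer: $\frac{81}{16} \approx 5.0625$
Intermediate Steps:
$u{\left(G \right)} = 1$ ($u{\left(G \right)} = \frac{2 G}{2 G} = 2 G \frac{1}{2 G} = 1$)
$K = - \frac{9}{4}$ ($K = 1 \frac{1}{\left(14 - 42\right) \frac{1}{29 + 34}} = 1 \frac{1}{\left(-28\right) \frac{1}{63}} = 1 \frac{1}{- \frac{4}{9}} = 1 \left(- \frac{9}{4}\right) = - \frac{9}{4} \approx -2.25$)
$K^{2} = \left(- \frac{9}{4}\right)^{2} = \frac{81}{16}$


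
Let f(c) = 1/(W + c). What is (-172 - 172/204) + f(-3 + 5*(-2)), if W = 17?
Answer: -35209/204 ≈ -172.59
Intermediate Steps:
f(c) = 1/(17 + c)
(-172 - 172/204) + f(-3 + 5*(-2)) = (-172 - 172/204) + 1/(17 + (-3 + 5*(-2))) = (-172 - 172*1/204) + 1/(17 + (-3 - 10)) = (-172 - 43/51) + 1/(17 - 13) = -8815/51 + 1/4 = -8815/51 + ¼ = -35209/204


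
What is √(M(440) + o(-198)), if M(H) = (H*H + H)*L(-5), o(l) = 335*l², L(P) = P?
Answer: 6*√337865 ≈ 3487.6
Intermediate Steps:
M(H) = -5*H - 5*H² (M(H) = (H*H + H)*(-5) = (H² + H)*(-5) = (H + H²)*(-5) = -5*H - 5*H²)
√(M(440) + o(-198)) = √(-5*440*(1 + 440) + 335*(-198)²) = √(-5*440*441 + 335*39204) = √(-970200 + 13133340) = √12163140 = 6*√337865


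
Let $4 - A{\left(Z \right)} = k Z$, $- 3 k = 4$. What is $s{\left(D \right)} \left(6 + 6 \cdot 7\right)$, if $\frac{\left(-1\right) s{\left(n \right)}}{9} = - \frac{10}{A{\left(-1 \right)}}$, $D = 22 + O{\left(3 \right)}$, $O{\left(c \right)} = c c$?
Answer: $1620$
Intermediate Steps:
$k = - \frac{4}{3}$ ($k = \left(- \frac{1}{3}\right) 4 = - \frac{4}{3} \approx -1.3333$)
$O{\left(c \right)} = c^{2}$
$A{\left(Z \right)} = 4 + \frac{4 Z}{3}$ ($A{\left(Z \right)} = 4 - - \frac{4 Z}{3} = 4 + \frac{4 Z}{3}$)
$D = 31$ ($D = 22 + 3^{2} = 22 + 9 = 31$)
$s{\left(n \right)} = \frac{135}{4}$ ($s{\left(n \right)} = - 9 \left(- \frac{10}{4 + \frac{4}{3} \left(-1\right)}\right) = - 9 \left(- \frac{10}{4 - \frac{4}{3}}\right) = - 9 \left(- \frac{10}{\frac{8}{3}}\right) = - 9 \left(\left(-10\right) \frac{3}{8}\right) = \left(-9\right) \left(- \frac{15}{4}\right) = \frac{135}{4}$)
$s{\left(D \right)} \left(6 + 6 \cdot 7\right) = \frac{135 \left(6 + 6 \cdot 7\right)}{4} = \frac{135 \left(6 + 42\right)}{4} = \frac{135}{4} \cdot 48 = 1620$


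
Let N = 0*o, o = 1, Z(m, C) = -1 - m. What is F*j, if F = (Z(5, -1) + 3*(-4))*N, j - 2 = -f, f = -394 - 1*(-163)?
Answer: 0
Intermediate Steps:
f = -231 (f = -394 + 163 = -231)
j = 233 (j = 2 - 1*(-231) = 2 + 231 = 233)
N = 0 (N = 0*1 = 0)
F = 0 (F = ((-1 - 1*5) + 3*(-4))*0 = ((-1 - 5) - 12)*0 = (-6 - 12)*0 = -18*0 = 0)
F*j = 0*233 = 0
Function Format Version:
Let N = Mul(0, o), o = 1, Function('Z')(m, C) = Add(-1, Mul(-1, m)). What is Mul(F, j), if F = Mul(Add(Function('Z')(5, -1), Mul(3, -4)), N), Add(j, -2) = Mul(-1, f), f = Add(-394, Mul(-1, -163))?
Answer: 0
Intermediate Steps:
f = -231 (f = Add(-394, 163) = -231)
j = 233 (j = Add(2, Mul(-1, -231)) = Add(2, 231) = 233)
N = 0 (N = Mul(0, 1) = 0)
F = 0 (F = Mul(Add(Add(-1, Mul(-1, 5)), Mul(3, -4)), 0) = Mul(Add(Add(-1, -5), -12), 0) = Mul(Add(-6, -12), 0) = Mul(-18, 0) = 0)
Mul(F, j) = Mul(0, 233) = 0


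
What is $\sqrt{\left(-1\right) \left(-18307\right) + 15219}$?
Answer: $\sqrt{33526} \approx 183.1$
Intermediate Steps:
$\sqrt{\left(-1\right) \left(-18307\right) + 15219} = \sqrt{18307 + 15219} = \sqrt{33526}$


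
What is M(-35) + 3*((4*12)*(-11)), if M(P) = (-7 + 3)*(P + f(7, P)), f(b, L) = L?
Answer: -1304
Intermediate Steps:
M(P) = -8*P (M(P) = (-7 + 3)*(P + P) = -8*P)
M(-35) + 3*((4*12)*(-11)) = -8*(-35) + 3*((4*12)*(-11)) = 280 + 3*(48*(-11)) = 280 + 3*(-528) = 280 - 1584 = -1304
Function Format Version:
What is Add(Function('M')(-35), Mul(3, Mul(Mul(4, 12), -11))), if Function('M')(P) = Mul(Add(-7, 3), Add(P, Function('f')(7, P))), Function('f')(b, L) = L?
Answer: -1304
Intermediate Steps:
Function('M')(P) = Mul(-8, P) (Function('M')(P) = Mul(Add(-7, 3), Add(P, P)) = Mul(-4, Mul(2, P)) = Mul(-8, P))
Add(Function('M')(-35), Mul(3, Mul(Mul(4, 12), -11))) = Add(Mul(-8, -35), Mul(3, Mul(Mul(4, 12), -11))) = Add(280, Mul(3, Mul(48, -11))) = Add(280, Mul(3, -528)) = Add(280, -1584) = -1304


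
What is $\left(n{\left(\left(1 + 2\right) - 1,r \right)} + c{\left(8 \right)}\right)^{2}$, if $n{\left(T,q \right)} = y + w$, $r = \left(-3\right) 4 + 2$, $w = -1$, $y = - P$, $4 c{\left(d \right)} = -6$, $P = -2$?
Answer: $\frac{1}{4} \approx 0.25$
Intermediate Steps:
$c{\left(d \right)} = - \frac{3}{2}$ ($c{\left(d \right)} = \frac{1}{4} \left(-6\right) = - \frac{3}{2}$)
$y = 2$ ($y = \left(-1\right) \left(-2\right) = 2$)
$r = -10$ ($r = -12 + 2 = -10$)
$n{\left(T,q \right)} = 1$ ($n{\left(T,q \right)} = 2 - 1 = 1$)
$\left(n{\left(\left(1 + 2\right) - 1,r \right)} + c{\left(8 \right)}\right)^{2} = \left(1 - \frac{3}{2}\right)^{2} = \left(- \frac{1}{2}\right)^{2} = \frac{1}{4}$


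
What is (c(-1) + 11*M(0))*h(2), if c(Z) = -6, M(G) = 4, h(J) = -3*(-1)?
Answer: 114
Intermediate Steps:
h(J) = 3
(c(-1) + 11*M(0))*h(2) = (-6 + 11*4)*3 = (-6 + 44)*3 = 38*3 = 114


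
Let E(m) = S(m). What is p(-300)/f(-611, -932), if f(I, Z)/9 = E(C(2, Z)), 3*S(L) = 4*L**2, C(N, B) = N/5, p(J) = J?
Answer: -625/4 ≈ -156.25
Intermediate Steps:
C(N, B) = N/5 (C(N, B) = N*(1/5) = N/5)
S(L) = 4*L**2/3 (S(L) = (4*L**2)/3 = 4*L**2/3)
E(m) = 4*m**2/3
f(I, Z) = 48/25 (f(I, Z) = 9*(4*((1/5)*2)**2/3) = 9*(4*(2/5)**2/3) = 9*((4/3)*(4/25)) = 9*(16/75) = 48/25)
p(-300)/f(-611, -932) = -300/48/25 = -300*25/48 = -625/4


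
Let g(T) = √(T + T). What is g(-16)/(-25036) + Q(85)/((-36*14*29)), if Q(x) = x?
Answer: -85/14616 - I*√2/6259 ≈ -0.0058155 - 0.00022595*I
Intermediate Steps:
g(T) = √2*√T (g(T) = √(2*T) = √2*√T)
g(-16)/(-25036) + Q(85)/((-36*14*29)) = (√2*√(-16))/(-25036) + 85/((-36*14*29)) = (√2*(4*I))*(-1/25036) + 85/((-504*29)) = (4*I*√2)*(-1/25036) + 85/(-14616) = -I*√2/6259 + 85*(-1/14616) = -I*√2/6259 - 85/14616 = -85/14616 - I*√2/6259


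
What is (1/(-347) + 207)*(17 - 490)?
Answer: -33974644/347 ≈ -97910.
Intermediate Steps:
(1/(-347) + 207)*(17 - 490) = (-1/347 + 207)*(-473) = (71828/347)*(-473) = -33974644/347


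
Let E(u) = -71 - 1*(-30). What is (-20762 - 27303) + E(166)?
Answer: -48106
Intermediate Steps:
E(u) = -41 (E(u) = -71 + 30 = -41)
(-20762 - 27303) + E(166) = (-20762 - 27303) - 41 = -48065 - 41 = -48106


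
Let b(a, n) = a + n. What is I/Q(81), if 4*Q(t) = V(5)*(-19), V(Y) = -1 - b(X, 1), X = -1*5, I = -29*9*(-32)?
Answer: -11136/19 ≈ -586.11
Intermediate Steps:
I = 8352 (I = -261*(-32) = 8352)
X = -5
V(Y) = 3 (V(Y) = -1 - (-5 + 1) = -1 - 1*(-4) = -1 + 4 = 3)
Q(t) = -57/4 (Q(t) = (3*(-19))/4 = (1/4)*(-57) = -57/4)
I/Q(81) = 8352/(-57/4) = 8352*(-4/57) = -11136/19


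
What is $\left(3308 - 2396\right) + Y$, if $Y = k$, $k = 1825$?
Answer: $2737$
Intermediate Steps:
$Y = 1825$
$\left(3308 - 2396\right) + Y = \left(3308 - 2396\right) + 1825 = 912 + 1825 = 2737$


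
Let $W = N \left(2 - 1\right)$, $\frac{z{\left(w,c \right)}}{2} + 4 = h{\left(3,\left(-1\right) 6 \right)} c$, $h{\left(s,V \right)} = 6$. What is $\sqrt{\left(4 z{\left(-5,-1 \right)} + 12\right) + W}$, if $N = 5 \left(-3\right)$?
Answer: $i \sqrt{83} \approx 9.1104 i$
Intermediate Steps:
$N = -15$
$z{\left(w,c \right)} = -8 + 12 c$ ($z{\left(w,c \right)} = -8 + 2 \cdot 6 c = -8 + 12 c$)
$W = -15$ ($W = - 15 \left(2 - 1\right) = \left(-15\right) 1 = -15$)
$\sqrt{\left(4 z{\left(-5,-1 \right)} + 12\right) + W} = \sqrt{\left(4 \left(-8 + 12 \left(-1\right)\right) + 12\right) - 15} = \sqrt{\left(4 \left(-8 - 12\right) + 12\right) - 15} = \sqrt{\left(4 \left(-20\right) + 12\right) - 15} = \sqrt{\left(-80 + 12\right) - 15} = \sqrt{-68 - 15} = \sqrt{-83} = i \sqrt{83}$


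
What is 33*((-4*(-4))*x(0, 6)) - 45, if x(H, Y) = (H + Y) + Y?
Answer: 6291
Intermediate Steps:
x(H, Y) = H + 2*Y
33*((-4*(-4))*x(0, 6)) - 45 = 33*((-4*(-4))*(0 + 2*6)) - 45 = 33*(16*(0 + 12)) - 45 = 33*(16*12) - 45 = 33*192 - 45 = 6336 - 45 = 6291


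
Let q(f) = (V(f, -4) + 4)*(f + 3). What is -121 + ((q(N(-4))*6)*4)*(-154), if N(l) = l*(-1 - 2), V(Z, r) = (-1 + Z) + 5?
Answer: -1108921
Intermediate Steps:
V(Z, r) = 4 + Z
N(l) = -3*l (N(l) = l*(-3) = -3*l)
q(f) = (3 + f)*(8 + f) (q(f) = ((4 + f) + 4)*(f + 3) = (8 + f)*(3 + f) = (3 + f)*(8 + f))
-121 + ((q(N(-4))*6)*4)*(-154) = -121 + (((24 + (-3*(-4))² + 11*(-3*(-4)))*6)*4)*(-154) = -121 + (((24 + 12² + 11*12)*6)*4)*(-154) = -121 + (((24 + 144 + 132)*6)*4)*(-154) = -121 + ((300*6)*4)*(-154) = -121 + (1800*4)*(-154) = -121 + 7200*(-154) = -121 - 1108800 = -1108921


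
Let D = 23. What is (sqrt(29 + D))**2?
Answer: 52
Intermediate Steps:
(sqrt(29 + D))**2 = (sqrt(29 + 23))**2 = (sqrt(52))**2 = (2*sqrt(13))**2 = 52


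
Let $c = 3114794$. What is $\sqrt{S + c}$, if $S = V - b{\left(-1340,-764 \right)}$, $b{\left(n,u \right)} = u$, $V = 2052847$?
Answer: $\sqrt{5168405} \approx 2273.4$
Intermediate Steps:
$S = 2053611$ ($S = 2052847 - -764 = 2052847 + 764 = 2053611$)
$\sqrt{S + c} = \sqrt{2053611 + 3114794} = \sqrt{5168405}$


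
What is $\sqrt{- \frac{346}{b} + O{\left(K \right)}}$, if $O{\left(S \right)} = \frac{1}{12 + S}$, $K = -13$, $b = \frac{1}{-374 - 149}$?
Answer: $7 \sqrt{3693} \approx 425.39$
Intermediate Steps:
$b = - \frac{1}{523}$ ($b = \frac{1}{-523} = - \frac{1}{523} \approx -0.001912$)
$\sqrt{- \frac{346}{b} + O{\left(K \right)}} = \sqrt{- \frac{346}{- \frac{1}{523}} + \frac{1}{12 - 13}} = \sqrt{\left(-346\right) \left(-523\right) + \frac{1}{-1}} = \sqrt{180958 - 1} = \sqrt{180957} = 7 \sqrt{3693}$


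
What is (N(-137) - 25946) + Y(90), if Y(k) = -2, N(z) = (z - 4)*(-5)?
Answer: -25243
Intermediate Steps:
N(z) = 20 - 5*z (N(z) = (-4 + z)*(-5) = 20 - 5*z)
(N(-137) - 25946) + Y(90) = ((20 - 5*(-137)) - 25946) - 2 = ((20 + 685) - 25946) - 2 = (705 - 25946) - 2 = -25241 - 2 = -25243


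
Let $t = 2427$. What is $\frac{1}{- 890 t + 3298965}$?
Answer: $\frac{1}{1138935} \approx 8.7801 \cdot 10^{-7}$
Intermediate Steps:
$\frac{1}{- 890 t + 3298965} = \frac{1}{\left(-890\right) 2427 + 3298965} = \frac{1}{-2160030 + 3298965} = \frac{1}{1138935}$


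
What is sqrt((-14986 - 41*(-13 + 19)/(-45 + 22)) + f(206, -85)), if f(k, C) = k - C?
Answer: I*sqrt(7767997)/23 ≈ 121.18*I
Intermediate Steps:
sqrt((-14986 - 41*(-13 + 19)/(-45 + 22)) + f(206, -85)) = sqrt((-14986 - 41*(-13 + 19)/(-45 + 22)) + (206 - 1*(-85))) = sqrt((-14986 - 246/(-23)) + (206 + 85)) = sqrt((-14986 - 246*(-1)/23) + 291) = sqrt((-14986 - 41*(-6/23)) + 291) = sqrt((-14986 + 246/23) + 291) = sqrt(-344432/23 + 291) = sqrt(-337739/23) = I*sqrt(7767997)/23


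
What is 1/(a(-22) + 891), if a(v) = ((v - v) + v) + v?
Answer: 1/847 ≈ 0.0011806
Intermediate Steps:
a(v) = 2*v (a(v) = (0 + v) + v = v + v = 2*v)
1/(a(-22) + 891) = 1/(2*(-22) + 891) = 1/(-44 + 891) = 1/847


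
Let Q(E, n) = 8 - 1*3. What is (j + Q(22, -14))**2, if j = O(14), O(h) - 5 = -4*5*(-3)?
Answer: 4900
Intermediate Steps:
O(h) = 65 (O(h) = 5 - 4*5*(-3) = 5 - 20*(-3) = 5 + 60 = 65)
Q(E, n) = 5 (Q(E, n) = 8 - 3 = 5)
j = 65
(j + Q(22, -14))**2 = (65 + 5)**2 = 70**2 = 4900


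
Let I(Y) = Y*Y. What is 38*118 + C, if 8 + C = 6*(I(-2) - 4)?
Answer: 4476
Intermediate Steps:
I(Y) = Y²
C = -8 (C = -8 + 6*((-2)² - 4) = -8 + 6*(4 - 4) = -8 + 6*0 = -8 + 0 = -8)
38*118 + C = 38*118 - 8 = 4484 - 8 = 4476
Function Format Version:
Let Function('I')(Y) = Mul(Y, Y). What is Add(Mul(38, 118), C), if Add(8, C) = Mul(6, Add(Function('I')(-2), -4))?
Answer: 4476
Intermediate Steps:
Function('I')(Y) = Pow(Y, 2)
C = -8 (C = Add(-8, Mul(6, Add(Pow(-2, 2), -4))) = Add(-8, Mul(6, Add(4, -4))) = Add(-8, Mul(6, 0)) = Add(-8, 0) = -8)
Add(Mul(38, 118), C) = Add(Mul(38, 118), -8) = Add(4484, -8) = 4476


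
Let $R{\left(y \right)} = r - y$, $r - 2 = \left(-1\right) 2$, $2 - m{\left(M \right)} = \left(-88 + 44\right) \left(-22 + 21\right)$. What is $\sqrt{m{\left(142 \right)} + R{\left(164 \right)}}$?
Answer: $i \sqrt{206} \approx 14.353 i$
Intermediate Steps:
$m{\left(M \right)} = -42$ ($m{\left(M \right)} = 2 - \left(-88 + 44\right) \left(-22 + 21\right) = 2 - \left(-44\right) \left(-1\right) = 2 - 44 = -42$)
$r = 0$ ($r = 2 - 2 = 0$)
$R{\left(y \right)} = - y$ ($R{\left(y \right)} = 0 - y = - y$)
$\sqrt{m{\left(142 \right)} + R{\left(164 \right)}} = \sqrt{-42 - 164} = \sqrt{-206} = i \sqrt{206}$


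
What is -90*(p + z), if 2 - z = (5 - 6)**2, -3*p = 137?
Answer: 4020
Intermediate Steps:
p = -137/3 (p = -1/3*137 = -137/3 ≈ -45.667)
z = 1 (z = 2 - (5 - 6)**2 = 2 - 1*(-1)**2 = 2 - 1*1 = 2 - 1 = 1)
-90*(p + z) = -90*(-137/3 + 1) = -90*(-134/3) = 4020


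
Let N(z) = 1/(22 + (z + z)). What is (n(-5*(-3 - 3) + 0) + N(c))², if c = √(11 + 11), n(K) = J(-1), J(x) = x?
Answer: 3181/3564 + 17*√22/1782 ≈ 0.93728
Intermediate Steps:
n(K) = -1
c = √22 ≈ 4.6904
N(z) = 1/(22 + 2*z)
(n(-5*(-3 - 3) + 0) + N(c))² = (-1 + 1/(2*(11 + √22)))²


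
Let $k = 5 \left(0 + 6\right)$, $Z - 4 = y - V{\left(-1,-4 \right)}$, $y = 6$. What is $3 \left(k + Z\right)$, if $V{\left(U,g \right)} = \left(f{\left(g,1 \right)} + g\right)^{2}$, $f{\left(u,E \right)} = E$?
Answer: $93$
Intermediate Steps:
$V{\left(U,g \right)} = \left(1 + g\right)^{2}$
$Z = 1$ ($Z = 4 + \left(6 - \left(1 - 4\right)^{2}\right) = 4 + \left(6 - \left(-3\right)^{2}\right) = 4 + \left(6 - 9\right) = 4 - 3 = 1$)
$k = 30$ ($k = 5 \cdot 6 = 30$)
$3 \left(k + Z\right) = 3 \left(30 + 1\right) = 3 \cdot 31 = 93$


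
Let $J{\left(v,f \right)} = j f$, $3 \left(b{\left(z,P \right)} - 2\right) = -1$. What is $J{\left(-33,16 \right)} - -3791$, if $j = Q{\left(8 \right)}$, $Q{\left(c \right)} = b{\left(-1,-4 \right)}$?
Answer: $\frac{11453}{3} \approx 3817.7$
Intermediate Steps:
$b{\left(z,P \right)} = \frac{5}{3}$ ($b{\left(z,P \right)} = 2 + \frac{1}{3} \left(-1\right) = 2 - \frac{1}{3} = \frac{5}{3}$)
$Q{\left(c \right)} = \frac{5}{3}$
$j = \frac{5}{3} \approx 1.6667$
$J{\left(v,f \right)} = \frac{5 f}{3}$
$J{\left(-33,16 \right)} - -3791 = \frac{5}{3} \cdot 16 - -3791 = \frac{80}{3} + 3791 = \frac{11453}{3}$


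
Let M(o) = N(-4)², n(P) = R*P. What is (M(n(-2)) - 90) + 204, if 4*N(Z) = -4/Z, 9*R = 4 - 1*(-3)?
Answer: 1825/16 ≈ 114.06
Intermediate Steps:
R = 7/9 (R = (4 - 1*(-3))/9 = (4 + 3)/9 = (⅑)*7 = 7/9 ≈ 0.77778)
N(Z) = -1/Z (N(Z) = (-4/Z)/4 = -1/Z)
n(P) = 7*P/9
M(o) = 1/16 (M(o) = (-1/(-4))² = (-1*(-¼))² = (¼)² = 1/16)
(M(n(-2)) - 90) + 204 = (1/16 - 90) + 204 = -1439/16 + 204 = 1825/16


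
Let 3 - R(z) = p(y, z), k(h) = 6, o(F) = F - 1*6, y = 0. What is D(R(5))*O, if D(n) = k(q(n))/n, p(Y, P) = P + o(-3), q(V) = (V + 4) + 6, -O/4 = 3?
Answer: -72/7 ≈ -10.286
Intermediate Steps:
o(F) = -6 + F (o(F) = F - 6 = -6 + F)
O = -12 (O = -4*3 = -12)
q(V) = 10 + V (q(V) = (4 + V) + 6 = 10 + V)
p(Y, P) = -9 + P (p(Y, P) = P + (-6 - 3) = P - 9 = -9 + P)
R(z) = 12 - z (R(z) = 3 - (-9 + z) = 3 + (9 - z) = 12 - z)
D(n) = 6/n
D(R(5))*O = (6/(12 - 1*5))*(-12) = (6/(12 - 5))*(-12) = (6/7)*(-12) = -72/7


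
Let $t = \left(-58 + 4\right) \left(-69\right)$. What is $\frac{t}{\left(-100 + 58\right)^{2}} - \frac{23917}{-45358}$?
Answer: $\frac{2933243}{1111271} \approx 2.6395$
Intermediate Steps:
$t = 3726$ ($t = \left(-54\right) \left(-69\right) = 3726$)
$\frac{t}{\left(-100 + 58\right)^{2}} - \frac{23917}{-45358} = \frac{3726}{\left(-100 + 58\right)^{2}} - \frac{23917}{-45358} = \frac{3726}{\left(-42\right)^{2}} - - \frac{23917}{45358} = \frac{3726}{1764} + \frac{23917}{45358} = 3726 \cdot \frac{1}{1764} + \frac{23917}{45358} = \frac{207}{98} + \frac{23917}{45358} = \frac{2933243}{1111271}$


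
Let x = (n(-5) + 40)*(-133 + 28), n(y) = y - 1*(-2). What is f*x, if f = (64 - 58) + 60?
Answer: -256410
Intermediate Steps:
n(y) = 2 + y (n(y) = y + 2 = 2 + y)
x = -3885 (x = ((2 - 5) + 40)*(-133 + 28) = (-3 + 40)*(-105) = 37*(-105) = -3885)
f = 66 (f = 6 + 60 = 66)
f*x = 66*(-3885) = -256410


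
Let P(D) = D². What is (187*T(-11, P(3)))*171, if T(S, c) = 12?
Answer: 383724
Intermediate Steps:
(187*T(-11, P(3)))*171 = (187*12)*171 = 2244*171 = 383724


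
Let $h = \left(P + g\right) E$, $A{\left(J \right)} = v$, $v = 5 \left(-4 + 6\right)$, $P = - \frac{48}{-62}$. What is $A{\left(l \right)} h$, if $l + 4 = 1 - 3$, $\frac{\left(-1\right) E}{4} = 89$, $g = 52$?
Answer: $- \frac{5824160}{31} \approx -1.8788 \cdot 10^{5}$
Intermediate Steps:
$E = -356$ ($E = \left(-4\right) 89 = -356$)
$P = \frac{24}{31}$ ($P = \left(-48\right) \left(- \frac{1}{62}\right) = \frac{24}{31} \approx 0.77419$)
$v = 10$ ($v = 5 \cdot 2 = 10$)
$l = -6$ ($l = -4 + \left(1 - 3\right) = -4 - 2 = -6$)
$A{\left(J \right)} = 10$
$h = - \frac{582416}{31}$ ($h = \left(\frac{24}{31} + 52\right) \left(-356\right) = \frac{1636}{31} \left(-356\right) = - \frac{582416}{31} \approx -18788.0$)
$A{\left(l \right)} h = 10 \left(- \frac{582416}{31}\right) = - \frac{5824160}{31}$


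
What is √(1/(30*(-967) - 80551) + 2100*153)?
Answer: √35201949299/331 ≈ 566.83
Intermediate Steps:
√(1/(30*(-967) - 80551) + 2100*153) = √(1/(-29010 - 80551) + 321300) = √(1/(-109561) + 321300) = √(-1/109561 + 321300) = √(35201949299/109561) = √35201949299/331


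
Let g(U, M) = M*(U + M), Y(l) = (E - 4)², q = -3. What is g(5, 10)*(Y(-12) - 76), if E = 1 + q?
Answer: -6000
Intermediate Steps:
E = -2 (E = 1 - 3 = -2)
Y(l) = 36 (Y(l) = (-2 - 4)² = (-6)² = 36)
g(U, M) = M*(M + U)
g(5, 10)*(Y(-12) - 76) = (10*(10 + 5))*(36 - 76) = (10*15)*(-40) = 150*(-40) = -6000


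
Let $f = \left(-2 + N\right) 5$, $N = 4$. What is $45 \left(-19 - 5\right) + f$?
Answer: $-1070$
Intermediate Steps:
$f = 10$ ($f = \left(-2 + 4\right) 5 = 2 \cdot 5 = 10$)
$45 \left(-19 - 5\right) + f = 45 \left(-19 - 5\right) + 10 = 45 \left(-24\right) + 10 = -1080 + 10 = -1070$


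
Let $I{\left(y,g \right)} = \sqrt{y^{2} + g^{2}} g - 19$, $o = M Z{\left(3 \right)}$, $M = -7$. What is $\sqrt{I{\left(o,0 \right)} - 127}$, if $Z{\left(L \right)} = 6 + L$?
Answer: $i \sqrt{146} \approx 12.083 i$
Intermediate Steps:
$o = -63$ ($o = - 7 \left(6 + 3\right) = \left(-7\right) 9 = -63$)
$I{\left(y,g \right)} = -19 + g \sqrt{g^{2} + y^{2}}$ ($I{\left(y,g \right)} = \sqrt{g^{2} + y^{2}} g - 19 = g \sqrt{g^{2} + y^{2}} - 19 = -19 + g \sqrt{g^{2} + y^{2}}$)
$\sqrt{I{\left(o,0 \right)} - 127} = \sqrt{\left(-19 + 0 \sqrt{0^{2} + \left(-63\right)^{2}}\right) - 127} = \sqrt{\left(-19 + 0 \sqrt{0 + 3969}\right) - 127} = \sqrt{\left(-19 + 0 \sqrt{3969}\right) - 127} = \sqrt{\left(-19 + 0 \cdot 63\right) - 127} = \sqrt{\left(-19 + 0\right) - 127} = \sqrt{-19 - 127} = \sqrt{-146} = i \sqrt{146}$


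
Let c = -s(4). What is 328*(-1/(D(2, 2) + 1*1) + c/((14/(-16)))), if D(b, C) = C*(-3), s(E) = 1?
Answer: 15416/35 ≈ 440.46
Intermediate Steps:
D(b, C) = -3*C
c = -1 (c = -1*1 = -1)
328*(-1/(D(2, 2) + 1*1) + c/((14/(-16)))) = 328*(-1/(-3*2 + 1*1) - 1/(14/(-16))) = 328*(-1/(-6 + 1) - 1/(14*(-1/16))) = 328*(-1/(-5) - 1/(-7/8)) = 328*(-1*(-⅕) - 1*(-8/7)) = 328*(⅕ + 8/7) = 328*(47/35) = 15416/35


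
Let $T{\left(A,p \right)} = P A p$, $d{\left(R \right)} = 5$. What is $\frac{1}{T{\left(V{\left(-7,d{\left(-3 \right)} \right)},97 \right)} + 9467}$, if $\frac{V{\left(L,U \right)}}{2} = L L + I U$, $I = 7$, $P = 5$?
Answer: $\frac{1}{90947} \approx 1.0995 \cdot 10^{-5}$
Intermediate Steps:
$V{\left(L,U \right)} = 2 L^{2} + 14 U$ ($V{\left(L,U \right)} = 2 \left(L L + 7 U\right) = 2 \left(L^{2} + 7 U\right) = 2 L^{2} + 14 U$)
$T{\left(A,p \right)} = 5 A p$
$\frac{1}{T{\left(V{\left(-7,d{\left(-3 \right)} \right)},97 \right)} + 9467} = \frac{1}{5 \left(2 \left(-7\right)^{2} + 14 \cdot 5\right) 97 + 9467} = \frac{1}{5 \left(2 \cdot 49 + 70\right) 97 + 9467} = \frac{1}{5 \left(98 + 70\right) 97 + 9467} = \frac{1}{5 \cdot 168 \cdot 97 + 9467} = \frac{1}{81480 + 9467} = \frac{1}{90947}$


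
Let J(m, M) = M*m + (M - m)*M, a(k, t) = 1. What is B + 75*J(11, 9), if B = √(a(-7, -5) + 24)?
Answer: 6080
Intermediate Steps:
J(m, M) = M*m + M*(M - m)
B = 5 (B = √(1 + 24) = √25 = 5)
B + 75*J(11, 9) = 5 + 75*9² = 5 + 75*81 = 5 + 6075 = 6080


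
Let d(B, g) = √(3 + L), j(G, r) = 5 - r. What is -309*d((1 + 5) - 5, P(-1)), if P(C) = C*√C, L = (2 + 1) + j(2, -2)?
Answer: -309*√13 ≈ -1114.1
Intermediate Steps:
L = 10 (L = (2 + 1) + (5 - 1*(-2)) = 3 + (5 + 2) = 3 + 7 = 10)
P(C) = C^(3/2)
d(B, g) = √13 (d(B, g) = √(3 + 10) = √13)
-309*d((1 + 5) - 5, P(-1)) = -309*√13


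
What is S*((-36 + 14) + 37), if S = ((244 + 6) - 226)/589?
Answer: 360/589 ≈ 0.61121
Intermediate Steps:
S = 24/589 (S = (250 - 226)*(1/589) = 24*(1/589) = 24/589 ≈ 0.040747)
S*((-36 + 14) + 37) = 24*((-36 + 14) + 37)/589 = 24*(-22 + 37)/589 = (24/589)*15 = 360/589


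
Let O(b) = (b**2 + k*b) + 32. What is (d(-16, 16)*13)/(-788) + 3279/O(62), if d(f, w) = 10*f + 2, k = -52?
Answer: 980765/128444 ≈ 7.6357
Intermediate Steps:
d(f, w) = 2 + 10*f
O(b) = 32 + b**2 - 52*b (O(b) = (b**2 - 52*b) + 32 = 32 + b**2 - 52*b)
(d(-16, 16)*13)/(-788) + 3279/O(62) = ((2 + 10*(-16))*13)/(-788) + 3279/(32 + 62**2 - 52*62) = ((2 - 160)*13)*(-1/788) + 3279/(32 + 3844 - 3224) = -158*13*(-1/788) + 3279/652 = -2054*(-1/788) + 3279*(1/652) = 1027/394 + 3279/652 = 980765/128444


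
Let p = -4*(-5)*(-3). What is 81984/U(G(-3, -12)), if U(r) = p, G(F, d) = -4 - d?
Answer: -6832/5 ≈ -1366.4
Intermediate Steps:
p = -60 (p = 20*(-3) = -60)
U(r) = -60
81984/U(G(-3, -12)) = 81984/(-60) = 81984*(-1/60) = -6832/5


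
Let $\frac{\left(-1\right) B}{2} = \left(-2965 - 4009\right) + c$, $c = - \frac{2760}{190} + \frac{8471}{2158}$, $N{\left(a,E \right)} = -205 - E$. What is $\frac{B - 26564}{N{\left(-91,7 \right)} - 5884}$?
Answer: $\frac{258205957}{124974096} \approx 2.0661$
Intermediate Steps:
$c = - \frac{434659}{41002}$ ($c = \left(-2760\right) \frac{1}{190} + 8471 \cdot \frac{1}{2158} = - \frac{276}{19} + \frac{8471}{2158} = - \frac{434659}{41002} \approx -10.601$)
$B = \frac{286382607}{20501}$ ($B = - 2 \left(\left(-2965 - 4009\right) - \frac{434659}{41002}\right) = - 2 \left(-6974 - \frac{434659}{41002}\right) = \left(-2\right) \left(- \frac{286382607}{41002}\right) = \frac{286382607}{20501} \approx 13969.0$)
$\frac{B - 26564}{N{\left(-91,7 \right)} - 5884} = \frac{\frac{286382607}{20501} - 26564}{\left(-205 - 7\right) - 5884} = - \frac{258205957}{20501 \left(\left(-205 - 7\right) - 5884\right)} = - \frac{258205957}{20501 \left(-212 - 5884\right)} = - \frac{258205957}{20501 \left(-6096\right)} = \left(- \frac{258205957}{20501}\right) \left(- \frac{1}{6096}\right) = \frac{258205957}{124974096}$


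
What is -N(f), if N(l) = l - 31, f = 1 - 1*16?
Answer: 46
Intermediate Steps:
f = -15 (f = 1 - 16 = -15)
N(l) = -31 + l
-N(f) = -(-31 - 15) = -1*(-46) = 46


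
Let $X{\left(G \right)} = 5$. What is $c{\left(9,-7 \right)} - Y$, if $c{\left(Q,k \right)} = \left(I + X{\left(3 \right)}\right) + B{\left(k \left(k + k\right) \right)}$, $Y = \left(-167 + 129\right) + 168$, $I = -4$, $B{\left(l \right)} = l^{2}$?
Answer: $9475$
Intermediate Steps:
$Y = 130$ ($Y = -38 + 168 = 130$)
$c{\left(Q,k \right)} = 1 + 4 k^{4}$ ($c{\left(Q,k \right)} = \left(-4 + 5\right) + \left(k \left(k + k\right)\right)^{2} = 1 + \left(k 2 k\right)^{2} = 1 + \left(2 k^{2}\right)^{2} = 1 + 4 k^{4}$)
$c{\left(9,-7 \right)} - Y = \left(1 + 4 \left(-7\right)^{4}\right) - 130 = \left(1 + 4 \cdot 2401\right) - 130 = \left(1 + 9604\right) - 130 = 9605 - 130 = 9475$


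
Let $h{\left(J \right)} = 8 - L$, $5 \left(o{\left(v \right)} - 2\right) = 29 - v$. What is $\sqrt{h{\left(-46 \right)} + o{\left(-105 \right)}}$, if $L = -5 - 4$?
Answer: $\frac{\sqrt{1145}}{5} \approx 6.7676$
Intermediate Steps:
$o{\left(v \right)} = \frac{39}{5} - \frac{v}{5}$ ($o{\left(v \right)} = 2 + \frac{29 - v}{5} = 2 - \left(- \frac{29}{5} + \frac{v}{5}\right) = \frac{39}{5} - \frac{v}{5}$)
$L = -9$ ($L = -5 - 4 = -9$)
$h{\left(J \right)} = 17$ ($h{\left(J \right)} = 8 - -9 = 8 + 9 = 17$)
$\sqrt{h{\left(-46 \right)} + o{\left(-105 \right)}} = \sqrt{17 + \left(\frac{39}{5} - -21\right)} = \sqrt{17 + \left(\frac{39}{5} + 21\right)} = \sqrt{17 + \frac{144}{5}} = \sqrt{\frac{229}{5}} = \frac{\sqrt{1145}}{5}$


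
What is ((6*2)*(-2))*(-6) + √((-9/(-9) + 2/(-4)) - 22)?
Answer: 144 + I*√86/2 ≈ 144.0 + 4.6368*I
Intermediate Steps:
((6*2)*(-2))*(-6) + √((-9/(-9) + 2/(-4)) - 22) = (12*(-2))*(-6) + √((-9*(-⅑) + 2*(-¼)) - 22) = -24*(-6) + √((1 - ½) - 22) = 144 + √(½ - 22) = 144 + √(-43/2) = 144 + I*√86/2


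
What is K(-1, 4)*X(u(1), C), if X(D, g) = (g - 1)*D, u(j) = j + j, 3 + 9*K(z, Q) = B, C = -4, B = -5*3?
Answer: 20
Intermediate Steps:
B = -15
K(z, Q) = -2 (K(z, Q) = -⅓ + (⅑)*(-15) = -⅓ - 5/3 = -2)
u(j) = 2*j
X(D, g) = D*(-1 + g) (X(D, g) = (-1 + g)*D = D*(-1 + g))
K(-1, 4)*X(u(1), C) = -2*2*1*(-1 - 4) = -4*(-5) = -2*(-10) = 20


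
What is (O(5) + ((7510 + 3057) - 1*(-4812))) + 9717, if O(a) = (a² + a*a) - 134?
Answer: 25012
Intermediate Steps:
O(a) = -134 + 2*a² (O(a) = (a² + a²) - 134 = 2*a² - 134 = -134 + 2*a²)
(O(5) + ((7510 + 3057) - 1*(-4812))) + 9717 = ((-134 + 2*5²) + ((7510 + 3057) - 1*(-4812))) + 9717 = ((-134 + 2*25) + (10567 + 4812)) + 9717 = ((-134 + 50) + 15379) + 9717 = (-84 + 15379) + 9717 = 15295 + 9717 = 25012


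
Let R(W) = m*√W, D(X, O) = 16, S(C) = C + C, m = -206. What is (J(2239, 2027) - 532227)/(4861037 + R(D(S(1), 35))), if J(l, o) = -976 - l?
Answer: -535442/4860213 ≈ -0.11017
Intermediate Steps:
S(C) = 2*C
R(W) = -206*√W
(J(2239, 2027) - 532227)/(4861037 + R(D(S(1), 35))) = ((-976 - 1*2239) - 532227)/(4861037 - 206*√16) = ((-976 - 2239) - 532227)/(4861037 - 206*4) = (-3215 - 532227)/(4861037 - 824) = -535442/4860213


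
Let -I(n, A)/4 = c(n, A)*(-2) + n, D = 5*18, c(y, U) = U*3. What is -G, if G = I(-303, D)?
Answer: -3372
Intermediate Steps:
c(y, U) = 3*U
D = 90
I(n, A) = -4*n + 24*A (I(n, A) = -4*((3*A)*(-2) + n) = -4*(-6*A + n) = -4*(n - 6*A) = -4*n + 24*A)
G = 3372 (G = -4*(-303) + 24*90 = 1212 + 2160 = 3372)
-G = -1*3372 = -3372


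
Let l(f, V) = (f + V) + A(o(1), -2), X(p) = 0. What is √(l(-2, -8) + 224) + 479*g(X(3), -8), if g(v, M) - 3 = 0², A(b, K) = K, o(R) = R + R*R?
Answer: 1437 + 2*√53 ≈ 1451.6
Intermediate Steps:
o(R) = R + R²
g(v, M) = 3 (g(v, M) = 3 + 0² = 3 + 0 = 3)
l(f, V) = -2 + V + f (l(f, V) = (f + V) - 2 = (V + f) - 2 = -2 + V + f)
√(l(-2, -8) + 224) + 479*g(X(3), -8) = √((-2 - 8 - 2) + 224) + 479*3 = √(-12 + 224) + 1437 = √212 + 1437 = 2*√53 + 1437 = 1437 + 2*√53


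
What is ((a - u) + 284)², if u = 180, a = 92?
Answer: 38416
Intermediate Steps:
((a - u) + 284)² = ((92 - 1*180) + 284)² = ((92 - 180) + 284)² = (-88 + 284)² = 196² = 38416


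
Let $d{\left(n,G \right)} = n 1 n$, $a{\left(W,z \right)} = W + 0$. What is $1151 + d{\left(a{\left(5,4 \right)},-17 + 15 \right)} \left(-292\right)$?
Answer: $-6149$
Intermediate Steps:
$a{\left(W,z \right)} = W$
$d{\left(n,G \right)} = n^{2}$ ($d{\left(n,G \right)} = n n = n^{2}$)
$1151 + d{\left(a{\left(5,4 \right)},-17 + 15 \right)} \left(-292\right) = 1151 + 5^{2} \left(-292\right) = 1151 + 25 \left(-292\right) = 1151 - 7300 = -6149$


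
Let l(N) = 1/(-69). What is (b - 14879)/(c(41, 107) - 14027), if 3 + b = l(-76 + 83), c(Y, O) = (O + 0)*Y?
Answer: 1026859/665160 ≈ 1.5438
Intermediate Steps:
c(Y, O) = O*Y
l(N) = -1/69
b = -208/69 (b = -3 - 1/69 = -208/69 ≈ -3.0145)
(b - 14879)/(c(41, 107) - 14027) = (-208/69 - 14879)/(107*41 - 14027) = -1026859/(69*(4387 - 14027)) = -1026859/69/(-9640) = -1026859/69*(-1/9640) = 1026859/665160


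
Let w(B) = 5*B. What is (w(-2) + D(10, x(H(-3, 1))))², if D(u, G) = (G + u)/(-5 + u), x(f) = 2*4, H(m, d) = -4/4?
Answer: 1024/25 ≈ 40.960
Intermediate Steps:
H(m, d) = -1 (H(m, d) = -4*¼ = -1)
x(f) = 8
D(u, G) = (G + u)/(-5 + u)
(w(-2) + D(10, x(H(-3, 1))))² = (5*(-2) + (8 + 10)/(-5 + 10))² = (-10 + 18/5)² = (-32/5)² = 1024/25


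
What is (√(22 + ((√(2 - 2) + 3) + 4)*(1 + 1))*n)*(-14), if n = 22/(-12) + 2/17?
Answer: 2450/17 ≈ 144.12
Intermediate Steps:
n = -175/102 (n = 22*(-1/12) + 2*(1/17) = -11/6 + 2/17 = -175/102 ≈ -1.7157)
(√(22 + ((√(2 - 2) + 3) + 4)*(1 + 1))*n)*(-14) = (√(22 + ((√(2 - 2) + 3) + 4)*(1 + 1))*(-175/102))*(-14) = (√(22 + ((√0 + 3) + 4)*2)*(-175/102))*(-14) = (√(22 + ((0 + 3) + 4)*2)*(-175/102))*(-14) = (√(22 + (3 + 4)*2)*(-175/102))*(-14) = (√(22 + 7*2)*(-175/102))*(-14) = (√(22 + 14)*(-175/102))*(-14) = (√36*(-175/102))*(-14) = (6*(-175/102))*(-14) = -175/17*(-14) = 2450/17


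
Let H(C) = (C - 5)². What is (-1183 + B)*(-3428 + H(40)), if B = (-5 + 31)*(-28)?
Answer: 4209933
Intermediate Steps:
H(C) = (-5 + C)²
B = -728 (B = 26*(-28) = -728)
(-1183 + B)*(-3428 + H(40)) = (-1183 - 728)*(-3428 + (-5 + 40)²) = -1911*(-3428 + 35²) = -1911*(-3428 + 1225) = -1911*(-2203) = 4209933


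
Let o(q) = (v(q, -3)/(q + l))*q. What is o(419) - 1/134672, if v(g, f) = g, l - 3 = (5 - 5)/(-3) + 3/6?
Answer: 47286301139/113797840 ≈ 415.53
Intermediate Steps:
l = 7/2 (l = 3 + ((5 - 5)/(-3) + 3/6) = 3 + (0*(-⅓) + 3*(⅙)) = 3 + (0 + ½) = 3 + ½ = 7/2 ≈ 3.5000)
o(q) = q²/(7/2 + q) (o(q) = (q/(q + 7/2))*q = (q/(7/2 + q))*q = q²/(7/2 + q))
o(419) - 1/134672 = 2*419²/(7 + 2*419) - 1/134672 = 2*175561/(7 + 838) - 1*1/134672 = 2*175561/845 - 1/134672 = 2*175561*(1/845) - 1/134672 = 351122/845 - 1/134672 = 47286301139/113797840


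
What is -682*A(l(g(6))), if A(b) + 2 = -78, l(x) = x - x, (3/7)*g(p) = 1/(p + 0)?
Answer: 54560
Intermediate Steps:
g(p) = 7/(3*p) (g(p) = 7/(3*(p + 0)) = 7/(3*p))
l(x) = 0
A(b) = -80 (A(b) = -2 - 78 = -80)
-682*A(l(g(6))) = -682*(-80) = 54560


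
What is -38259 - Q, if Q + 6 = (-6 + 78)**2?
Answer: -43437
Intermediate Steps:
Q = 5178 (Q = -6 + (-6 + 78)**2 = -6 + 72**2 = -6 + 5184 = 5178)
-38259 - Q = -38259 - 1*5178 = -38259 - 5178 = -43437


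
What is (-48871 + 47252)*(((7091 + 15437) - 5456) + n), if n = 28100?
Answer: -73133468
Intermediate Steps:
(-48871 + 47252)*(((7091 + 15437) - 5456) + n) = (-48871 + 47252)*(((7091 + 15437) - 5456) + 28100) = -1619*((22528 - 5456) + 28100) = -1619*(17072 + 28100) = -1619*45172 = -73133468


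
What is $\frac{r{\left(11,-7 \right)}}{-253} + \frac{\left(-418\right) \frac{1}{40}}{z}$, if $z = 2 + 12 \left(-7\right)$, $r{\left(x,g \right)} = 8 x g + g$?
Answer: $\frac{1074597}{414920} \approx 2.5899$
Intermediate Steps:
$r{\left(x,g \right)} = g + 8 g x$ ($r{\left(x,g \right)} = 8 g x + g = g + 8 g x$)
$z = -82$ ($z = 2 - 84 = -82$)
$\frac{r{\left(11,-7 \right)}}{-253} + \frac{\left(-418\right) \frac{1}{40}}{z} = \frac{\left(-7\right) \left(1 + 8 \cdot 11\right)}{-253} + \frac{\left(-418\right) \frac{1}{40}}{-82} = - 7 \left(1 + 88\right) \left(- \frac{1}{253}\right) + \left(-418\right) \frac{1}{40} \left(- \frac{1}{82}\right) = \left(-7\right) 89 \left(- \frac{1}{253}\right) - - \frac{209}{1640} = \left(-623\right) \left(- \frac{1}{253}\right) + \frac{209}{1640} = \frac{623}{253} + \frac{209}{1640} = \frac{1074597}{414920}$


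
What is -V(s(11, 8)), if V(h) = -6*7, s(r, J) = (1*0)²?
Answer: 42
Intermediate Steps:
s(r, J) = 0 (s(r, J) = 0² = 0)
V(h) = -42
-V(s(11, 8)) = -1*(-42) = 42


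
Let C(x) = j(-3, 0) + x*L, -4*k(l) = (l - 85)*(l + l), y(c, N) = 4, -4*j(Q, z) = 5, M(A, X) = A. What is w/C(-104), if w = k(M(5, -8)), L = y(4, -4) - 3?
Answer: -800/421 ≈ -1.9002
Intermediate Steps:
j(Q, z) = -5/4 (j(Q, z) = -1/4*5 = -5/4)
k(l) = -l*(-85 + l)/2 (k(l) = -(l - 85)*(l + l)/4 = -(-85 + l)*2*l/4 = -l*(-85 + l)/2)
L = 1 (L = 4 - 3 = 1)
C(x) = -5/4 + x (C(x) = -5/4 + x*1 = -5/4 + x)
w = 200 (w = (1/2)*5*(85 - 1*5) = (1/2)*5*(85 - 5) = (1/2)*5*80 = 200)
w/C(-104) = 200/(-5/4 - 104) = 200/(-421/4) = 200*(-4/421) = -800/421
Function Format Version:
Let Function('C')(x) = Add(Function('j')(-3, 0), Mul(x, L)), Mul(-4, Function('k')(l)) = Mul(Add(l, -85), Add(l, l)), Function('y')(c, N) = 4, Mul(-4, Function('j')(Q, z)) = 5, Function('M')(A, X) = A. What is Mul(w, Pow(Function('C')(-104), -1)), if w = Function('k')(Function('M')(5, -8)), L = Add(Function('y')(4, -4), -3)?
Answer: Rational(-800, 421) ≈ -1.9002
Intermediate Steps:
Function('j')(Q, z) = Rational(-5, 4) (Function('j')(Q, z) = Mul(Rational(-1, 4), 5) = Rational(-5, 4))
Function('k')(l) = Mul(Rational(-1, 2), l, Add(-85, l)) (Function('k')(l) = Mul(Rational(-1, 4), Mul(Add(l, -85), Add(l, l))) = Mul(Rational(-1, 4), Mul(Add(-85, l), Mul(2, l))) = Mul(Rational(-1, 4), Mul(2, l, Add(-85, l))) = Mul(Rational(-1, 2), l, Add(-85, l)))
L = 1 (L = Add(4, -3) = 1)
Function('C')(x) = Add(Rational(-5, 4), x) (Function('C')(x) = Add(Rational(-5, 4), Mul(x, 1)) = Add(Rational(-5, 4), x))
w = 200 (w = Mul(Rational(1, 2), 5, Add(85, Mul(-1, 5))) = Mul(Rational(1, 2), 5, Add(85, -5)) = Mul(Rational(1, 2), 5, 80) = 200)
Mul(w, Pow(Function('C')(-104), -1)) = Mul(200, Pow(Add(Rational(-5, 4), -104), -1)) = Mul(200, Pow(Rational(-421, 4), -1)) = Mul(200, Rational(-4, 421)) = Rational(-800, 421)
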